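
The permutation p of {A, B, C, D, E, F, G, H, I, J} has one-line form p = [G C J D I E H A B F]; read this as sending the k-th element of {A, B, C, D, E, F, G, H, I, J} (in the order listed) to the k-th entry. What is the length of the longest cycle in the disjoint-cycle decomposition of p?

Decomposing into disjoint cycles gives (A G H)(B C J F E I); the longest has length 6.

6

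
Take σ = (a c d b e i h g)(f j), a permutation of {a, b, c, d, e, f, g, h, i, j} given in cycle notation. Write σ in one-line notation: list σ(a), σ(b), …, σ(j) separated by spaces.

c e d b i j a g h f

Each element maps to the next entry in its cycle (wrapping to the front): a→c, b→e, c→d, d→b, e→i, f→j, g→a, h→g, i→h, j→f.
Listing these in domain order gives c e d b i j a g h f.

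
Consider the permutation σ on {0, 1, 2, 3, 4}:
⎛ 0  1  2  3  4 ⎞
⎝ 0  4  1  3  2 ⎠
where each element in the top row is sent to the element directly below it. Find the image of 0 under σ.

0

The entry below 0 in the array is 0, so σ(0) = 0.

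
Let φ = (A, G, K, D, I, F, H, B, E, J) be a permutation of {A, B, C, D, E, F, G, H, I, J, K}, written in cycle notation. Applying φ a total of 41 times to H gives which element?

H lies in the 10-cycle (A, G, K, D, I, F, H, B, E, J).
Powers repeat with period 10 on this cycle, and 41 mod 10 = 1, so φ^41(H) = φ^1(H).
Stepping 1 place around the cycle: H → B.

B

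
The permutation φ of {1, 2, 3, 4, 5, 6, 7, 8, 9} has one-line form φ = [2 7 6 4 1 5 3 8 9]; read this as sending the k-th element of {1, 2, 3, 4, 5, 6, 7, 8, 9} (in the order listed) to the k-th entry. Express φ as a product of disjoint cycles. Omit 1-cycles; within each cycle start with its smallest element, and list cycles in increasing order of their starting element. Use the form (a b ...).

(1 2 7 3 6 5)

Iterating φ from 1 gives 1 → 2 → 7 → 3 → 6 → 5 → 1; that is the 6-cycle (1 2 7 3 6 5).
Continuing from each remaining unvisited element yields (1 2 7 3 6 5).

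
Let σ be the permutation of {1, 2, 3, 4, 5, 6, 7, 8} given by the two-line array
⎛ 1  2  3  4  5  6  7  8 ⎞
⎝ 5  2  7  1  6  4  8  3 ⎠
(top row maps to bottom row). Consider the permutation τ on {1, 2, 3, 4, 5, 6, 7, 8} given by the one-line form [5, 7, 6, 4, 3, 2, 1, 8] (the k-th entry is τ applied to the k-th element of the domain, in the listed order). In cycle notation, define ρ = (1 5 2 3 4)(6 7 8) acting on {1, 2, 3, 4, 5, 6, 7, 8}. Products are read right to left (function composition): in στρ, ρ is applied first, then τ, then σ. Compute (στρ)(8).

(στρ)(8) = σ(τ(ρ(8))). ρ(8) = 6, then τ(6) = 2, then σ(2) = 2, so the result is 2.

2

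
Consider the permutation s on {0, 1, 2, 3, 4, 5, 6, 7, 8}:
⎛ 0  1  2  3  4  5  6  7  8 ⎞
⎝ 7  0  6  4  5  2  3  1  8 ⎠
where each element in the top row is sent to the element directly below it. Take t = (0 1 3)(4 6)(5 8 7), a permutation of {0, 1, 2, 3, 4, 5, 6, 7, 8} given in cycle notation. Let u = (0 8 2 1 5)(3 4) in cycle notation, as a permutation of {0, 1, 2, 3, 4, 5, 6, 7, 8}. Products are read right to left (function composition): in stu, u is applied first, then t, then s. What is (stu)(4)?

(stu)(4) = s(t(u(4))). u(4) = 3, then t(3) = 0, then s(0) = 7, so the result is 7.

7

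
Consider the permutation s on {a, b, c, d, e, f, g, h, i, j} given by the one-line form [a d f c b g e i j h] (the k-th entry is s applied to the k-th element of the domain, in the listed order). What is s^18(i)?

Tracing i → j → … returns to i after 3 steps, so i lies in a 3-cycle (h i j).
Powers repeat with period 3 on this cycle, and 18 mod 3 = 0, so s^18(i) = s^0(i).
So s^18(i) = i.

i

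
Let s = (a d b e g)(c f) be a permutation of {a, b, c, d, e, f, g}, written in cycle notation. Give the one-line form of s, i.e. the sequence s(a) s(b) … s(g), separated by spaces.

Image by image: a→d, b→e, c→f, d→b, e→g, f→c, g→a.
Listing these in domain order gives d e f b g c a.

d e f b g c a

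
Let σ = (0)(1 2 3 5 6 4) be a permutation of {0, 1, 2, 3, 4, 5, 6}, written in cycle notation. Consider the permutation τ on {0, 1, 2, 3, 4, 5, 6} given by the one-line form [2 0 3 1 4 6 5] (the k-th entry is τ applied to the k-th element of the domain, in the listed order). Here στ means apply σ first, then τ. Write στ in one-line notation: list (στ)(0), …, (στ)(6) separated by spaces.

2 3 1 6 0 5 4

(στ)(x) = τ(σ(x)). Computing each image: τ(σ(0)) = τ(0) = 2, τ(σ(1)) = τ(2) = 3, τ(σ(2)) = τ(3) = 1, τ(σ(3)) = τ(5) = 6, τ(σ(4)) = τ(1) = 0, τ(σ(5)) = τ(6) = 5, τ(σ(6)) = τ(4) = 4.
Hence στ = [2 3 1 6 0 5 4].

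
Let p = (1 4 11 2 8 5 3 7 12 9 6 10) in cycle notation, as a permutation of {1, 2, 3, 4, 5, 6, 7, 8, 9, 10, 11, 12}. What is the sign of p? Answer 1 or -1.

The cycle lengths are 12.
A cycle of length ℓ contributes ℓ−1 transpositions, so p is a product of 11 transpositions — odd.

-1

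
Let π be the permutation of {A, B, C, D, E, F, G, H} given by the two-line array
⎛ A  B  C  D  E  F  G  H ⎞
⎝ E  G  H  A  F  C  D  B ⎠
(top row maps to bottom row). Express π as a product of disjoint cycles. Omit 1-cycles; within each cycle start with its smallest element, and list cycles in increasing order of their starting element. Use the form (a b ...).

Start at A and follow images: A → E → F → C → H → B → G → D → A, giving the cycle (A E F C H B G D).
Repeating from the next unused element and collecting all non-trivial cycles gives (A E F C H B G D).

(A E F C H B G D)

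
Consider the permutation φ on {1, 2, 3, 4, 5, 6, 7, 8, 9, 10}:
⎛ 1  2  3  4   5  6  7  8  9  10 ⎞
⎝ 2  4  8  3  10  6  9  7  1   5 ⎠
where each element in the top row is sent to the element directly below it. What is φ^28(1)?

Tracing 1 → 2 → … returns to 1 after 7 steps, so 1 lies in a 7-cycle (1 2 4 3 8 7 9).
On a 7-cycle, φ^7 is the identity, so φ^28 = φ^0 there (28 ≡ 0 mod 7).
So φ^28(1) = 1.

1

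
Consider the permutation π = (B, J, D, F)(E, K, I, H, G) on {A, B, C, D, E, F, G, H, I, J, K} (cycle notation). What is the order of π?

20

The cycle type of π is (5, 4, 1, 1).
The order of π is the least common multiple of its cycle lengths: lcm(5, 4) = 20.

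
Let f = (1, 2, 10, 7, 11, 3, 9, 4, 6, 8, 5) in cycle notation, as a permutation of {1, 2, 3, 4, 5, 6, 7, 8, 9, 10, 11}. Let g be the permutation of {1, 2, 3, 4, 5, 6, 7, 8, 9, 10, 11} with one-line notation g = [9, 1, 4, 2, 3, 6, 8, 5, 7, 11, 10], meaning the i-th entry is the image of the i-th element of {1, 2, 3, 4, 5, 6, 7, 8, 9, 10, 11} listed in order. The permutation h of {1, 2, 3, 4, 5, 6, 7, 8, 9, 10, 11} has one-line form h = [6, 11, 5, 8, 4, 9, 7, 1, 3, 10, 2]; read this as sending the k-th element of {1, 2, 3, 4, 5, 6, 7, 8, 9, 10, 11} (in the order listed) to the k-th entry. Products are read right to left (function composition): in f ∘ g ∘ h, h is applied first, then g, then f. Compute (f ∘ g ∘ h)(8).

Chase 8: h(8) = 1; g(1) = 9; f(9) = 4. Hence (f ∘ g ∘ h)(8) = 4.

4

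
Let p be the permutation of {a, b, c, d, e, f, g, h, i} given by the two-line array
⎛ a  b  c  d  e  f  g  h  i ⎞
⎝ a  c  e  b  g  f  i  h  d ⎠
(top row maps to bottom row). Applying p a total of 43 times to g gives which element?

Tracing g → i → … returns to g after 6 steps, so g lies in a 6-cycle (b, c, e, g, i, d).
On a 6-cycle, p^6 is the identity, so p^43 = p^1 there (43 ≡ 1 mod 6).
Stepping 1 place around the cycle: g → i.

i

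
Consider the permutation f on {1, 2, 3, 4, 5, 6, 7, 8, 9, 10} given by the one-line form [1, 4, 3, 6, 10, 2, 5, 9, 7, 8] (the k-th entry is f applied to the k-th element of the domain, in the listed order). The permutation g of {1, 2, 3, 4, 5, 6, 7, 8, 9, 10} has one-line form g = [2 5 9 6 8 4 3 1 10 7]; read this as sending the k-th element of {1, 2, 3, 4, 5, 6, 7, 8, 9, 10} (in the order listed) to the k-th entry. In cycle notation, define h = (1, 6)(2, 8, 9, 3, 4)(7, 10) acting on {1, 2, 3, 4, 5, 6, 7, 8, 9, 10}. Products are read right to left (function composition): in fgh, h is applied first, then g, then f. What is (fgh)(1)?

6

Apply the permutations in order: h(1) = 6, then g(6) = 4, then f(4) = 6. So (fgh)(1) = 6.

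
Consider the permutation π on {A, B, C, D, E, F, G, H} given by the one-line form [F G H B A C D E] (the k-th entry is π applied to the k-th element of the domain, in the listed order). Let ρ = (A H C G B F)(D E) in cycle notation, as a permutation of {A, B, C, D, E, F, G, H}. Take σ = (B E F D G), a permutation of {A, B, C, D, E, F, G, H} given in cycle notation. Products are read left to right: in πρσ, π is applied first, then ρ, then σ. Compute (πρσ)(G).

F

Apply the permutations in order: π(G) = D, then ρ(D) = E, then σ(E) = F. So (πρσ)(G) = F.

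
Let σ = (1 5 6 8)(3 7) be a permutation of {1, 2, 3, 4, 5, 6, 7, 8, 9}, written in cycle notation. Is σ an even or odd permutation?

The cycle lengths are 4, 2, 1, 1, 1.
A cycle is odd iff its length is even; σ has 2 even-length cycles, so sgn(σ) = (−1)^2 and σ is even.

even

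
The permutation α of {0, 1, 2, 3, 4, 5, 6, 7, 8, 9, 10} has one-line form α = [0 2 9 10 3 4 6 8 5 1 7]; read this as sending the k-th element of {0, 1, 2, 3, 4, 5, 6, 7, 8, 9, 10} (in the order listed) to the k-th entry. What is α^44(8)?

Tracing 8 → 5 → … returns to 8 after 6 steps, so 8 lies in a 6-cycle (3, 10, 7, 8, 5, 4).
On a 6-cycle, α^6 is the identity, so α^44 = α^2 there (44 ≡ 2 mod 6).
Advancing 2 steps from 8: 8 → 5 → 4.

4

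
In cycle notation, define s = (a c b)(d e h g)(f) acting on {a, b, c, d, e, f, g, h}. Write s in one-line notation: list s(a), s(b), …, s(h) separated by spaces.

c a b e h f d g

Each element maps to the next entry in its cycle (wrapping to the front): a→c, b→a, c→b, d→e, e→h, f→f, g→d, h→g.
Listing these in domain order gives c a b e h f d g.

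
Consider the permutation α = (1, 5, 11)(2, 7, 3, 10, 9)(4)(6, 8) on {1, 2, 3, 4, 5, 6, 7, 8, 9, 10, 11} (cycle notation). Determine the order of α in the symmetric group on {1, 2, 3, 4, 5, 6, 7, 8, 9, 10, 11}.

The disjoint cycles have lengths 5, 3, 2, 1.
The order of α is the least common multiple of its cycle lengths: lcm(5, 3, 2) = 30.

30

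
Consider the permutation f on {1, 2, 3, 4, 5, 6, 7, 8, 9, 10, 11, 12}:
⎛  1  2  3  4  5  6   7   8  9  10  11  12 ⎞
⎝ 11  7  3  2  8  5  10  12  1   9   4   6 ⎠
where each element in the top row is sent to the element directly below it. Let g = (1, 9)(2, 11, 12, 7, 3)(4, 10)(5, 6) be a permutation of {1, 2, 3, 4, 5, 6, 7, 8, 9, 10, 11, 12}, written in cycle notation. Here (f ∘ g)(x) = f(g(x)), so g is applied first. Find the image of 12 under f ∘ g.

10

First apply g: g(12) = 7, then f(7) = 10. Thus (f ∘ g)(12) = 10.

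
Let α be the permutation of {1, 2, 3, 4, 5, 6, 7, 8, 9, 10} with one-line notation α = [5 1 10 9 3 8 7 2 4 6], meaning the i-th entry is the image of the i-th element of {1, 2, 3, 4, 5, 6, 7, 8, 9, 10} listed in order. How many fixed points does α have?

1

The fixed points (elements with α(x) = x) are {7}, so there is 1.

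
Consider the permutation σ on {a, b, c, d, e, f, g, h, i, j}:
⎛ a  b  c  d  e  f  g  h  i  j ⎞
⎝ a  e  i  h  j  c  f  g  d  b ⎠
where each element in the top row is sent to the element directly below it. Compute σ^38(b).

j

Tracing b → e → … returns to b after 3 steps, so b lies in a 3-cycle (b e j).
On a 3-cycle, σ^3 is the identity, so σ^38 = σ^2 there (38 ≡ 2 mod 3).
Stepping 2 places around the cycle: b → e → j.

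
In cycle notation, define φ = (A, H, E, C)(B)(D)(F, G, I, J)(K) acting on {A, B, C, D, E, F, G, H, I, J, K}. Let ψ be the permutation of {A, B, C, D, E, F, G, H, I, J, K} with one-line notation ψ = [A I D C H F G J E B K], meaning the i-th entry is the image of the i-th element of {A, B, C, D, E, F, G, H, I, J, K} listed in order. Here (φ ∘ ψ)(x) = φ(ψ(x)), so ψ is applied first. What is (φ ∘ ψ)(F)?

G

ψ(F) = F, then φ(F) = G; composing gives (φ ∘ ψ)(F) = G.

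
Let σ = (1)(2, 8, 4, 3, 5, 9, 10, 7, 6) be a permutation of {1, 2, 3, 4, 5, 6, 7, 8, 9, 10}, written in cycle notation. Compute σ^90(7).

7

7 lies in the 9-cycle (2, 8, 4, 3, 5, 9, 10, 7, 6).
Powers repeat with period 9 on this cycle, and 90 mod 9 = 0, so σ^90(7) = σ^0(7).
So σ^90(7) = 7.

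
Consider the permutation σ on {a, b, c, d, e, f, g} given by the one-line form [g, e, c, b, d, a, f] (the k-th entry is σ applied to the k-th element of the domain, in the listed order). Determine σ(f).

f is element number 6 of the domain, and entry number 6 of the one-line form is a, so σ(f) = a.

a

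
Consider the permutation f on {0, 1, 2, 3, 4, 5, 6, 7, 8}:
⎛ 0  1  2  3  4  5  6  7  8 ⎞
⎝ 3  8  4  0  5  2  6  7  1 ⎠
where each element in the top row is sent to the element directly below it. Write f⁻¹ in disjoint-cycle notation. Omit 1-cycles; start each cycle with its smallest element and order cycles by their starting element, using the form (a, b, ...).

(0, 3)(1, 8)(2, 5, 4)

The cycle decomposition of f is (0, 3)(1, 8)(2, 4, 5).
The inverse reverses every cycle; in canonical form, f⁻¹ = (0, 3)(1, 8)(2, 5, 4).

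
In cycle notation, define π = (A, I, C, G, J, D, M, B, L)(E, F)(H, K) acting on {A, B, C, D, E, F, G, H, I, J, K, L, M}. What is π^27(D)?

D lies in the 9-cycle (A, I, C, G, J, D, M, B, L).
On a 9-cycle, π^9 is the identity, so π^27 = π^0 there (27 ≡ 0 mod 9).
So π^27(D) = D.

D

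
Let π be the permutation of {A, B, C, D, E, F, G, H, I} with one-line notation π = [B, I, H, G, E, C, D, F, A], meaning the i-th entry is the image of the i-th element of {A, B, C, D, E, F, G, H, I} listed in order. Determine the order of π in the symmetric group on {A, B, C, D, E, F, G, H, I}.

6

The disjoint-cycle form of π has cycle lengths 3, 3, 2, 1.
The order of π is the least common multiple of its cycle lengths: lcm(3, 3, 2) = 6.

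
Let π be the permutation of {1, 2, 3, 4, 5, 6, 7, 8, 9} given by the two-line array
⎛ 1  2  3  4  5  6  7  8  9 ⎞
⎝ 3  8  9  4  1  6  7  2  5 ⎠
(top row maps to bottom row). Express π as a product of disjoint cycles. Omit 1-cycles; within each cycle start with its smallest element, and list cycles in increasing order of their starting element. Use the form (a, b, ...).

From 1: 1 → 3 → 9 → 5 → 1, closing the cycle (1, 3, 9, 5).
Continuing from each remaining unvisited element yields (1, 3, 9, 5)(2, 8).

(1, 3, 9, 5)(2, 8)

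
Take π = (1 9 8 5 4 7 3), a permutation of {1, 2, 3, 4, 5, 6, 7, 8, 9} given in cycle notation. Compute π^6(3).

3 lies in the 7-cycle (1 9 8 5 4 7 3).
Stepping 6 places around the cycle: 3 → 1 → 9 → 8 → 5 → 4 → 7.

7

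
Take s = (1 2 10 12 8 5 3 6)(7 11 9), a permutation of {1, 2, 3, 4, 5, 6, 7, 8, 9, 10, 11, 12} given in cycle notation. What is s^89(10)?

12

10 lies in the 8-cycle (1 2 10 12 8 5 3 6).
On an 8-cycle, s^8 is the identity, so s^89 = s^1 there (89 ≡ 1 mod 8).
Advancing 1 step from 10: 10 → 12.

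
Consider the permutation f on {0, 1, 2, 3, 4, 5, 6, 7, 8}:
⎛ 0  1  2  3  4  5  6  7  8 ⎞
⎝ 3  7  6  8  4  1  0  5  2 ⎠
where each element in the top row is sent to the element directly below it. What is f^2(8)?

Tracing 8 → 2 → … returns to 8 after 5 steps, so 8 lies in a 5-cycle (0, 3, 8, 2, 6).
Advancing 2 steps from 8: 8 → 2 → 6.

6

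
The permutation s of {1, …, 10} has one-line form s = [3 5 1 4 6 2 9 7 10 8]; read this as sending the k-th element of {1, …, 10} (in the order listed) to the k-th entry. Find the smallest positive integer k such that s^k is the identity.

The disjoint-cycle form of s has cycle lengths 4, 3, 2, 1.
The order is lcm(4, 3, 2) = 12.

12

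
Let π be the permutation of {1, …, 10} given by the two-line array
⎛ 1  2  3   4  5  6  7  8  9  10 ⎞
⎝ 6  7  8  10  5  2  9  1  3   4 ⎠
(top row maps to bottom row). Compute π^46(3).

Tracing 3 → 8 → … returns to 3 after 7 steps, so 3 lies in a 7-cycle (1, 6, 2, 7, 9, 3, 8).
On a 7-cycle, π^7 is the identity, so π^46 = π^4 there (46 ≡ 4 mod 7).
Stepping 4 places around the cycle: 3 → 8 → 1 → 6 → 2.

2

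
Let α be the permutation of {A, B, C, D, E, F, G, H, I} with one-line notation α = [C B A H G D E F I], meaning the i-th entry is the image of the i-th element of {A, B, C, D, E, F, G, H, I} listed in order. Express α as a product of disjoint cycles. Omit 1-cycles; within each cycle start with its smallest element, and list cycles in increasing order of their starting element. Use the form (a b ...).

(A C)(D H F)(E G)

From A: A → C → A, closing the cycle (A C).
Continuing from each remaining unvisited element yields (A C)(D H F)(E G).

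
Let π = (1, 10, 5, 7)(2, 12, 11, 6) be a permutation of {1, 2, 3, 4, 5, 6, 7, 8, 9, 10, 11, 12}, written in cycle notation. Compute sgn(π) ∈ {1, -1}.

The cycle lengths are 4, 4, 1, 1, 1, 1.
A cycle is odd iff its length is even; π has 2 even-length cycles, so sgn(π) = (−1)^2 and π is even.

1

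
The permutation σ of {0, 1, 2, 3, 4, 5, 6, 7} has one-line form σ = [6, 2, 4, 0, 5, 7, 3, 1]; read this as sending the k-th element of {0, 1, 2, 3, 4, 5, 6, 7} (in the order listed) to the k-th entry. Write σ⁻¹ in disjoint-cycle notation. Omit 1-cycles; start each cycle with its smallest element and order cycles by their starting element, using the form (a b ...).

The cycle decomposition of σ is (0 6 3)(1 2 4 5 7).
The inverse reverses every cycle; in canonical form, σ⁻¹ = (0 3 6)(1 7 5 4 2).

(0 3 6)(1 7 5 4 2)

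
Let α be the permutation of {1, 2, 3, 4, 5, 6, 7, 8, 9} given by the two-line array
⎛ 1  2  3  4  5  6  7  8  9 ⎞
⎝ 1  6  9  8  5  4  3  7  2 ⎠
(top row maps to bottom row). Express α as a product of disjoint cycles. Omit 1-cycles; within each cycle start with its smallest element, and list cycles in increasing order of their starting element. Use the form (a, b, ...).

(2, 6, 4, 8, 7, 3, 9)

From 2: 2 → 6 → 4 → 8 → 7 → 3 → 9 → 2, closing the cycle (2, 6, 4, 8, 7, 3, 9).
Continuing from each remaining unvisited element yields (2, 6, 4, 8, 7, 3, 9).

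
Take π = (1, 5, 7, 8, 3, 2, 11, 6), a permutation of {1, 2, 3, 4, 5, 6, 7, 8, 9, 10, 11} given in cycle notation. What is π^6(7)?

1

7 lies in the 8-cycle (1, 5, 7, 8, 3, 2, 11, 6).
Stepping 6 places around the cycle: 7 → 8 → 3 → 2 → 11 → 6 → 1.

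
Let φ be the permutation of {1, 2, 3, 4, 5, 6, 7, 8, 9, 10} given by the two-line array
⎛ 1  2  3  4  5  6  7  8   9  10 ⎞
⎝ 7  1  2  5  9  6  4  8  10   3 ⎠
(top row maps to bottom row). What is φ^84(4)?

3

Tracing 4 → 5 → … returns to 4 after 8 steps, so 4 lies in an 8-cycle (1 7 4 5 9 10 3 2).
Since the cycle has length 8, φ^84 acts on it the same as φ^4 (84 mod 8 = 4).
Stepping 4 places around the cycle: 4 → 5 → 9 → 10 → 3.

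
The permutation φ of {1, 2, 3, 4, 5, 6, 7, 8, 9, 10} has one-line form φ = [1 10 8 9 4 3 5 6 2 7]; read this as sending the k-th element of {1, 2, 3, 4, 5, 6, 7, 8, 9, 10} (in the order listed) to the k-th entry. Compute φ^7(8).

6

Tracing 8 → 6 → … returns to 8 after 3 steps, so 8 lies in a 3-cycle (3, 8, 6).
Since the cycle has length 3, φ^7 acts on it the same as φ^1 (7 mod 3 = 1).
Advancing 1 step from 8: 8 → 6.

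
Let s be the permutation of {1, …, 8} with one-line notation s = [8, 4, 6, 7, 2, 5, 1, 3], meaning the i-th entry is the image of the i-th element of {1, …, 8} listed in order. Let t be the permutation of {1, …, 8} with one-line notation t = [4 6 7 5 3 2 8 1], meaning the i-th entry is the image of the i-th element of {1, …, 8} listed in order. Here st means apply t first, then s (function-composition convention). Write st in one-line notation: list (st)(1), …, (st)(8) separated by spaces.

7 5 1 2 6 4 3 8

For each element, apply t then s: 1 → 4 → 7; 2 → 6 → 5; 3 → 7 → 1; 4 → 5 → 2; 5 → 3 → 6; 6 → 2 → 4; 7 → 8 → 3; 8 → 1 → 8.
So st in one-line form is 7 5 1 2 6 4 3 8.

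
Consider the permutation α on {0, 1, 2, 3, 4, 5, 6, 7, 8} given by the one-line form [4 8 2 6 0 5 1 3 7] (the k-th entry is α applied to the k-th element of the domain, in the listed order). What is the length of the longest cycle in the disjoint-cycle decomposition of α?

5

Decomposing into disjoint cycles gives (0, 4)(1, 8, 7, 3, 6); the longest has length 5.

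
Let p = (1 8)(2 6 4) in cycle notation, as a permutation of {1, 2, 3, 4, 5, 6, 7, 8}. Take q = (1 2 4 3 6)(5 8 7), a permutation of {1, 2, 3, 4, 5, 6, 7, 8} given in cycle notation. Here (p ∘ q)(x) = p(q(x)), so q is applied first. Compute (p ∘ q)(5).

1

First apply q: q(5) = 8, then p(8) = 1. Thus (p ∘ q)(5) = 1.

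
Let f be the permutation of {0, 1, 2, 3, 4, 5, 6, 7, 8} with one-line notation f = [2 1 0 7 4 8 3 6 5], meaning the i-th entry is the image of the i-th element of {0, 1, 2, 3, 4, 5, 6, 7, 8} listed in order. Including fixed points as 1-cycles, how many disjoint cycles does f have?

The cycle decomposition is (0, 2)(1)(3, 7, 6)(4)(5, 8), which has 5 cycles (counting 1-cycles).

5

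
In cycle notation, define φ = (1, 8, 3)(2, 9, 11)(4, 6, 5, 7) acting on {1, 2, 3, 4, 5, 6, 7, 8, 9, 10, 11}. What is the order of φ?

The disjoint cycles have lengths 4, 3, 3, 1.
The order is lcm(4, 3, 3) = 12.

12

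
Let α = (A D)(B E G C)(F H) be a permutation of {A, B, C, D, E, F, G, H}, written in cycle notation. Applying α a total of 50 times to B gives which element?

G

B lies in the 4-cycle (B E G C).
On a 4-cycle, α^4 is the identity, so α^50 = α^2 there (50 ≡ 2 mod 4).
Stepping 2 places around the cycle: B → E → G.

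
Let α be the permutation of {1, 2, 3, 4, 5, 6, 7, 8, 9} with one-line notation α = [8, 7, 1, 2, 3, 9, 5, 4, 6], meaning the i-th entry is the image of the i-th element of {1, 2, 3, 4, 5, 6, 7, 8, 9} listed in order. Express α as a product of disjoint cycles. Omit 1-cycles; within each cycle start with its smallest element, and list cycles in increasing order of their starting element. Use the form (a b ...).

From 1: 1 → 8 → 4 → 2 → 7 → 5 → 3 → 1, closing the cycle (1 8 4 2 7 5 3).
Repeating from the next unused element and collecting all non-trivial cycles gives (1 8 4 2 7 5 3)(6 9).

(1 8 4 2 7 5 3)(6 9)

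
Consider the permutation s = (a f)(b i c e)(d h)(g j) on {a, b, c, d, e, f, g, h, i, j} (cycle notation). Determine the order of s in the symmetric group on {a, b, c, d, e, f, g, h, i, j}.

4

The cycle type of s is (4, 2, 2, 2).
The order is lcm(4, 2, 2, 2) = 4.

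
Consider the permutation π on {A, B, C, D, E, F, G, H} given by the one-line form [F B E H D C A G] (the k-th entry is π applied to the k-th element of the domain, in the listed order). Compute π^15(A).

F

Tracing A → F → … returns to A after 7 steps, so A lies in a 7-cycle (A, F, C, E, D, H, G).
On a 7-cycle, π^7 is the identity, so π^15 = π^1 there (15 ≡ 1 mod 7).
Stepping 1 place around the cycle: A → F.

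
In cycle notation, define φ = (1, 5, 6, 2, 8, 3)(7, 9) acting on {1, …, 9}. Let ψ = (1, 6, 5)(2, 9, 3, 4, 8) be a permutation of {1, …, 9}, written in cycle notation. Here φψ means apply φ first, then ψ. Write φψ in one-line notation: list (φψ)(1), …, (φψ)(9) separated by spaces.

1 2 6 8 5 9 3 4 7

(φψ)(x) = ψ(φ(x)). Computing each image: ψ(φ(1)) = ψ(5) = 1, ψ(φ(2)) = ψ(8) = 2, ψ(φ(3)) = ψ(1) = 6, ψ(φ(4)) = ψ(4) = 8, ψ(φ(5)) = ψ(6) = 5, ψ(φ(6)) = ψ(2) = 9, ψ(φ(7)) = ψ(9) = 3, ψ(φ(8)) = ψ(3) = 4, ψ(φ(9)) = ψ(7) = 7.
Hence φψ = [1 2 6 8 5 9 3 4 7].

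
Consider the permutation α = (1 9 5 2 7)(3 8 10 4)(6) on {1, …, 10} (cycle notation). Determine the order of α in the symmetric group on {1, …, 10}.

The cycle type of α is (5, 4, 1).
The order is lcm(5, 4) = 20.

20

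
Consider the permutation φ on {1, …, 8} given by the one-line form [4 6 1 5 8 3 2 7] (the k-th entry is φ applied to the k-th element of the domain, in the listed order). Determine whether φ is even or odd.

odd

In disjoint-cycle form the cycle lengths are 8.
A cycle of length ℓ contributes ℓ−1 transpositions, so φ is a product of 7 transpositions — odd.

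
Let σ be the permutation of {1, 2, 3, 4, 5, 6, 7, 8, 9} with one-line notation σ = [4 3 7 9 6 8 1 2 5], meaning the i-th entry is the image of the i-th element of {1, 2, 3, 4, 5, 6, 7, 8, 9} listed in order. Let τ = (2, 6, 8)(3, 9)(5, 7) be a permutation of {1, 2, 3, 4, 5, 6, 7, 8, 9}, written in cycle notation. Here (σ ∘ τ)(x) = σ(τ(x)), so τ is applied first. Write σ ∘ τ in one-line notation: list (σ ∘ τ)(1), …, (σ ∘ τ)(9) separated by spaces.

(σ ∘ τ)(x) = σ(τ(x)). Computing each image: σ(τ(1)) = σ(1) = 4, σ(τ(2)) = σ(6) = 8, σ(τ(3)) = σ(9) = 5, σ(τ(4)) = σ(4) = 9, σ(τ(5)) = σ(7) = 1, σ(τ(6)) = σ(8) = 2, σ(τ(7)) = σ(5) = 6, σ(τ(8)) = σ(2) = 3, σ(τ(9)) = σ(3) = 7.
Hence σ ∘ τ = [4 8 5 9 1 2 6 3 7].

4 8 5 9 1 2 6 3 7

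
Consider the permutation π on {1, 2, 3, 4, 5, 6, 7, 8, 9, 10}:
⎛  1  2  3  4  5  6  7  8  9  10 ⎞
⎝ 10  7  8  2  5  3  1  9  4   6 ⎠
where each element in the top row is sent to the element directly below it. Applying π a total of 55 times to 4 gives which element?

Tracing 4 → 2 → … returns to 4 after 9 steps, so 4 lies in a 9-cycle (1, 10, 6, 3, 8, 9, 4, 2, 7).
On a 9-cycle, π^9 is the identity, so π^55 = π^1 there (55 ≡ 1 mod 9).
Advancing 1 step from 4: 4 → 2.

2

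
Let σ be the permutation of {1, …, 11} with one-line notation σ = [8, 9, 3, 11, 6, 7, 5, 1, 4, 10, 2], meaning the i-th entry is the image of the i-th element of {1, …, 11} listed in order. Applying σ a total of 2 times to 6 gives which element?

Tracing 6 → 7 → … returns to 6 after 3 steps, so 6 lies in a 3-cycle (5 6 7).
Advancing 2 steps from 6: 6 → 7 → 5.

5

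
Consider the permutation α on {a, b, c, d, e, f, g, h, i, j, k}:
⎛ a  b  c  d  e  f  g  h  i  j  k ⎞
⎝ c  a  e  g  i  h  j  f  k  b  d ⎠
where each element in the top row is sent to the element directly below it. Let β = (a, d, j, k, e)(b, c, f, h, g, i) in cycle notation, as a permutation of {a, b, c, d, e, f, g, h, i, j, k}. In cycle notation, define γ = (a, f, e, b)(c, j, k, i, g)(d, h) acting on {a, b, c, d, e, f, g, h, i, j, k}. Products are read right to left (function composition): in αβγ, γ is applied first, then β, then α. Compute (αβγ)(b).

Apply the permutations in order: γ(b) = a, then β(a) = d, then α(d) = g. So (αβγ)(b) = g.

g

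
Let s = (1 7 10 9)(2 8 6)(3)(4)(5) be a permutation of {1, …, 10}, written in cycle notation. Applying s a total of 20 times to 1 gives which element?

1

1 lies in the 4-cycle (1 7 10 9).
On a 4-cycle, s^4 is the identity, so s^20 = s^0 there (20 ≡ 0 mod 4).
So s^20(1) = 1.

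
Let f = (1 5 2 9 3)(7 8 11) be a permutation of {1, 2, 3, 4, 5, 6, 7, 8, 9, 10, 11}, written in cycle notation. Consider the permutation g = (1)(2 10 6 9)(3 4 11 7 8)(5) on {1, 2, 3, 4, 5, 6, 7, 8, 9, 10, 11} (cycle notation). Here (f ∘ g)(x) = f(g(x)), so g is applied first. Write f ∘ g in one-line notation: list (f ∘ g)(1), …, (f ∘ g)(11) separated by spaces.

5 10 4 7 2 3 11 1 9 6 8

(f ∘ g)(x) = f(g(x)). Computing each image: f(g(1)) = f(1) = 5, f(g(2)) = f(10) = 10, f(g(3)) = f(4) = 4, f(g(4)) = f(11) = 7, f(g(5)) = f(5) = 2, f(g(6)) = f(9) = 3, f(g(7)) = f(8) = 11, f(g(8)) = f(3) = 1, f(g(9)) = f(2) = 9, f(g(10)) = f(6) = 6, f(g(11)) = f(7) = 8.
Hence f ∘ g = [5 10 4 7 2 3 11 1 9 6 8].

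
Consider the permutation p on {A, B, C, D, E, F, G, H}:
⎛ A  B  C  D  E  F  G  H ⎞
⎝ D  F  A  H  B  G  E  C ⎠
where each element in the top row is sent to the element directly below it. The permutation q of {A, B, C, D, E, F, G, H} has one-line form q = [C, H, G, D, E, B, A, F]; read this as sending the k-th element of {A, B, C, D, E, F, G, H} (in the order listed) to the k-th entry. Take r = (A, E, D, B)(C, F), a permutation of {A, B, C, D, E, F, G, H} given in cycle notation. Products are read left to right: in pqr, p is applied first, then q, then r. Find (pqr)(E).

Chase E: p(E) = B; q(B) = H; r(H) = H. Hence (pqr)(E) = H.

H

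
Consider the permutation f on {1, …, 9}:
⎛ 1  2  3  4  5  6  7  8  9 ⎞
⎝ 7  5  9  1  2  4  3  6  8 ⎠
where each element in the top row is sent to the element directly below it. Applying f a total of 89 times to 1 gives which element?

Tracing 1 → 7 → … returns to 1 after 7 steps, so 1 lies in a 7-cycle (1 7 3 9 8 6 4).
Since the cycle has length 7, f^89 acts on it the same as f^5 (89 mod 7 = 5).
Stepping 5 places around the cycle: 1 → 7 → 3 → 9 → 8 → 6.

6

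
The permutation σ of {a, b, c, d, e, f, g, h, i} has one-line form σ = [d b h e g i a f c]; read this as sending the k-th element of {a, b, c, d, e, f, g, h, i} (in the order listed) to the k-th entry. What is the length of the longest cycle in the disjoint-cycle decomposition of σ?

Decomposing into disjoint cycles gives (a d e g)(c h f i); the longest has length 4.

4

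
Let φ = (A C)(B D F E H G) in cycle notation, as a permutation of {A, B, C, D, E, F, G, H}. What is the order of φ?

The disjoint cycles have lengths 6, 2.
Since disjoint cycles commute, ord(φ) = lcm(6, 2) = 6.

6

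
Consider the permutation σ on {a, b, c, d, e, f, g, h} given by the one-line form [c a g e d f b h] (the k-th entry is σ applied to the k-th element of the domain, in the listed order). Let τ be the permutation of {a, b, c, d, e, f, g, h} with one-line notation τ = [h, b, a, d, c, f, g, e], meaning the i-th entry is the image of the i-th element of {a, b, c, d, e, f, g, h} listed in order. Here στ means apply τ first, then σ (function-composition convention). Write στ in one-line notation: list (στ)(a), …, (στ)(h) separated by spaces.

h a c e g f b d

(στ)(x) = σ(τ(x)). Computing each image: σ(τ(a)) = σ(h) = h, σ(τ(b)) = σ(b) = a, σ(τ(c)) = σ(a) = c, σ(τ(d)) = σ(d) = e, σ(τ(e)) = σ(c) = g, σ(τ(f)) = σ(f) = f, σ(τ(g)) = σ(g) = b, σ(τ(h)) = σ(e) = d.
Hence στ = [h a c e g f b d].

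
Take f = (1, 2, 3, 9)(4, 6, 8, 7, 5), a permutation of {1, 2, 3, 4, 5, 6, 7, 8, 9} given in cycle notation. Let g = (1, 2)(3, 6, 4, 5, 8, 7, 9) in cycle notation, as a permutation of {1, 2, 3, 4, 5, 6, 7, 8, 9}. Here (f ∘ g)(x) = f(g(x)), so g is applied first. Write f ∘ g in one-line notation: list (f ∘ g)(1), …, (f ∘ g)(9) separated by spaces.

For each element, apply g then f: 1 → 2 → 3; 2 → 1 → 2; 3 → 6 → 8; 4 → 5 → 4; 5 → 8 → 7; 6 → 4 → 6; 7 → 9 → 1; 8 → 7 → 5; 9 → 3 → 9.
So f ∘ g in one-line form is 3 2 8 4 7 6 1 5 9.

3 2 8 4 7 6 1 5 9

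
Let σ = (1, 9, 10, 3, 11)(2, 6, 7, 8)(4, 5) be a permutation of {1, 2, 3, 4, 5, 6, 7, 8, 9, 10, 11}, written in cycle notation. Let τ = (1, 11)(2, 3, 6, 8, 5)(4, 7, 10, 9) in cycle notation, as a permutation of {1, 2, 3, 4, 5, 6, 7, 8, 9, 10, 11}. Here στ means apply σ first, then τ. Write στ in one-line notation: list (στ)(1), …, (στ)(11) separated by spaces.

4 8 1 2 7 10 5 3 9 6 11

(στ)(x) = τ(σ(x)). Computing each image: τ(σ(1)) = τ(9) = 4, τ(σ(2)) = τ(6) = 8, τ(σ(3)) = τ(11) = 1, τ(σ(4)) = τ(5) = 2, τ(σ(5)) = τ(4) = 7, τ(σ(6)) = τ(7) = 10, τ(σ(7)) = τ(8) = 5, τ(σ(8)) = τ(2) = 3, τ(σ(9)) = τ(10) = 9, τ(σ(10)) = τ(3) = 6, τ(σ(11)) = τ(1) = 11.
Hence στ = [4 8 1 2 7 10 5 3 9 6 11].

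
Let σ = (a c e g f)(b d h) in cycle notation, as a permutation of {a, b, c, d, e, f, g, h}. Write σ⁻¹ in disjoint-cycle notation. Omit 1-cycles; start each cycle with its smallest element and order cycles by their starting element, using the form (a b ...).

Inverting a permutation written in cycle notation just reverses the order within every cycle.
After reversing and putting each cycle's least element first, σ⁻¹ = (a f g e c)(b h d).

(a f g e c)(b h d)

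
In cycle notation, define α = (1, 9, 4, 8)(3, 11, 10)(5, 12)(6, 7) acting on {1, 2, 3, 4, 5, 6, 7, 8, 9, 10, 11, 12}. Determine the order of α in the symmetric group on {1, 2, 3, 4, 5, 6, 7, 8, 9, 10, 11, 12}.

The cycle type of α is (4, 3, 2, 2, 1).
The order is lcm(4, 3, 2, 2) = 12.

12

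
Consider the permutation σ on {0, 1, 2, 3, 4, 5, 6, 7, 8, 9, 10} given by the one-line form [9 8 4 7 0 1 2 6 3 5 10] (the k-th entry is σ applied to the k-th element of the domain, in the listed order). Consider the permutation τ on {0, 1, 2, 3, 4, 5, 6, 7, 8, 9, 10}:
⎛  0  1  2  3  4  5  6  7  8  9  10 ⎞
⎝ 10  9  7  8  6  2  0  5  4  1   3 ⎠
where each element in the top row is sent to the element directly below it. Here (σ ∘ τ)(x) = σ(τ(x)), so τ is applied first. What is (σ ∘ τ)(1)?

First apply τ: τ(1) = 9, then σ(9) = 5. Thus (σ ∘ τ)(1) = 5.

5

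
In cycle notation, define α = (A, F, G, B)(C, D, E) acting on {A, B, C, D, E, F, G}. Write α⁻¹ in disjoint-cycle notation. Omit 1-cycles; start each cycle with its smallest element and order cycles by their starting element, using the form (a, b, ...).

(A, B, G, F)(C, E, D)

If α sends a → b within a cycle, α⁻¹ sends b → a; equivalently, reverse each cycle.
Reversing each cycle of α and rotating so the smallest element leads gives (A, B, G, F)(C, E, D).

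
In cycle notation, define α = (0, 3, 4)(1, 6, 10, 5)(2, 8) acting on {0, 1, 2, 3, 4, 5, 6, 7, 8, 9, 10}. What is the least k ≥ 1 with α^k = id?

12

The cycle type of α is (4, 3, 2, 1, 1).
The order of α is the least common multiple of its cycle lengths: lcm(4, 3, 2) = 12.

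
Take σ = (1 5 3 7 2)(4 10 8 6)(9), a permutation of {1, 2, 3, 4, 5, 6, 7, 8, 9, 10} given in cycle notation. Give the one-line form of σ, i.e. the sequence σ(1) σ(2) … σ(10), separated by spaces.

Reading each image from the cycles: 1→5, 2→1, 3→7, 4→10, 5→3, 6→4, 7→2, 8→6, 9→9, 10→8.
So the one-line form is 5 1 7 10 3 4 2 6 9 8.

5 1 7 10 3 4 2 6 9 8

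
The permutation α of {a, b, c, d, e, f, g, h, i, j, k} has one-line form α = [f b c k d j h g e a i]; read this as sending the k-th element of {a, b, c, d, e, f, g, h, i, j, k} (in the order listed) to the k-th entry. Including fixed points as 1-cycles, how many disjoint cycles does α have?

5

The cycle decomposition is (a f j)(b)(c)(d k i e)(g h), which has 5 cycles (counting 1-cycles).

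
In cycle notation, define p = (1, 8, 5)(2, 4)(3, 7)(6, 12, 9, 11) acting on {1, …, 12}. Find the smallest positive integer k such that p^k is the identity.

12

The cycle type of p is (4, 3, 2, 2, 1).
The order is lcm(4, 3, 2, 2) = 12.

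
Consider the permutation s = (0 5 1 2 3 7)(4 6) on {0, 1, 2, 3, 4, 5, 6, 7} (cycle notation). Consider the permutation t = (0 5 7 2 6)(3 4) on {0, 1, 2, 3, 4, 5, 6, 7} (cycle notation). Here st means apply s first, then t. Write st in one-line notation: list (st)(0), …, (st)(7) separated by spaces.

(st)(x) = t(s(x)). Computing each image: t(s(0)) = t(5) = 7, t(s(1)) = t(2) = 6, t(s(2)) = t(3) = 4, t(s(3)) = t(7) = 2, t(s(4)) = t(6) = 0, t(s(5)) = t(1) = 1, t(s(6)) = t(4) = 3, t(s(7)) = t(0) = 5.
Hence st = [7 6 4 2 0 1 3 5].

7 6 4 2 0 1 3 5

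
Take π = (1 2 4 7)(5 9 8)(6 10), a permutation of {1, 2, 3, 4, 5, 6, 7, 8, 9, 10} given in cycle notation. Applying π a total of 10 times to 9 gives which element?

9 lies in the 3-cycle (5 9 8).
Powers repeat with period 3 on this cycle, and 10 mod 3 = 1, so π^10(9) = π^1(9).
Stepping 1 place around the cycle: 9 → 8.

8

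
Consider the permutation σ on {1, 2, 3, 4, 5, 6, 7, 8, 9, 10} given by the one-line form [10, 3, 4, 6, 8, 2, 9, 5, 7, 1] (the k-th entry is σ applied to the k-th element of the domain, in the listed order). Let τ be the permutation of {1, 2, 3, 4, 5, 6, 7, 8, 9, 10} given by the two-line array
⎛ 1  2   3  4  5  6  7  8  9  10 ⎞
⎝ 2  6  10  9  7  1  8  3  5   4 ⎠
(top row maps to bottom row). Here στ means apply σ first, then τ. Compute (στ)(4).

First apply σ: σ(4) = 6, then τ(6) = 1. Thus (στ)(4) = 1.

1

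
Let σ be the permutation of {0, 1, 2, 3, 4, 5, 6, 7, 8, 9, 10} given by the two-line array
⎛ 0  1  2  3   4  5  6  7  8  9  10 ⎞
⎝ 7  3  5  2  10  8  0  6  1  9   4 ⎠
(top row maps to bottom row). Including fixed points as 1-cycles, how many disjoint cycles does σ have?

4

The cycle decomposition is (0 7 6)(1 3 2 5 8)(4 10)(9), which has 4 cycles (counting 1-cycles).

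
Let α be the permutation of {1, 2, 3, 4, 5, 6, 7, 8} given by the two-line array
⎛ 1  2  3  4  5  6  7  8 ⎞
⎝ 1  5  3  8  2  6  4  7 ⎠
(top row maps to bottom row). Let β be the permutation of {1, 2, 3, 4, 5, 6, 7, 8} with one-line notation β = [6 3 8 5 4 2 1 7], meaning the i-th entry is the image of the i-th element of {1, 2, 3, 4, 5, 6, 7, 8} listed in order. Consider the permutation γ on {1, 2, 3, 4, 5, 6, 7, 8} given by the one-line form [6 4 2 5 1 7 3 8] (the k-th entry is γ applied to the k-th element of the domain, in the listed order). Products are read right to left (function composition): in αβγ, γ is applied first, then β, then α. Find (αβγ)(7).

7

(αβγ)(7) = α(β(γ(7))). γ(7) = 3, then β(3) = 8, then α(8) = 7, so the result is 7.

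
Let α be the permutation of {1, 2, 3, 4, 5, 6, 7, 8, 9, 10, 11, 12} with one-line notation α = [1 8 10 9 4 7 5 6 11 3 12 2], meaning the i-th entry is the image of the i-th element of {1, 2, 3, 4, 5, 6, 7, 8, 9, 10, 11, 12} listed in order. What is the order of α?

18

Writing α as disjoint cycles, the cycle lengths are 9, 2, 1.
The order of α is the least common multiple of its cycle lengths: lcm(9, 2) = 18.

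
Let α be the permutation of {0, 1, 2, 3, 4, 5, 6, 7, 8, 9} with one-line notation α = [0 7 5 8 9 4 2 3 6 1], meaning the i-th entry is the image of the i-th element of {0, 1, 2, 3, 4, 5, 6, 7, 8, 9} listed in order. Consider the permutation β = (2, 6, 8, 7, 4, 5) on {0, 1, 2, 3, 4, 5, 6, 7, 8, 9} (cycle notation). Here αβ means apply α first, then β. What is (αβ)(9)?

(αβ)(9) = β(α(9)). α(9) = 1, then β(1) = 1. So (αβ)(9) = 1.

1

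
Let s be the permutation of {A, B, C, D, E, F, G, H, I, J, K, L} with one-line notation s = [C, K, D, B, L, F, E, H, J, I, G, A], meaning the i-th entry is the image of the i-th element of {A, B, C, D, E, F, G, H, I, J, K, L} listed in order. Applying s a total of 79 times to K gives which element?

Tracing K → G → … returns to K after 8 steps, so K lies in an 8-cycle (A, C, D, B, K, G, E, L).
On an 8-cycle, s^8 is the identity, so s^79 = s^7 there (79 ≡ 7 mod 8).
Stepping 7 places around the cycle: K → G → E → L → A → C → D → B.

B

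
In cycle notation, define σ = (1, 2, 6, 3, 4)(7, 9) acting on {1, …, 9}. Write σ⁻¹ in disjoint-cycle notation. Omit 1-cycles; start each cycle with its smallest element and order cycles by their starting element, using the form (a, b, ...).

If σ sends a → b within a cycle, σ⁻¹ sends b → a; equivalently, reverse each cycle.
Reversing each cycle of σ and rotating so the smallest element leads gives (1, 4, 3, 6, 2)(7, 9).

(1, 4, 3, 6, 2)(7, 9)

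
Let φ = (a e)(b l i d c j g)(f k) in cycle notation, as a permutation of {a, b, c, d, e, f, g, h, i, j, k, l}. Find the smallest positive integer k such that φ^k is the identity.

The disjoint cycles have lengths 7, 2, 2, 1.
Since disjoint cycles commute, ord(φ) = lcm(7, 2, 2) = 14.

14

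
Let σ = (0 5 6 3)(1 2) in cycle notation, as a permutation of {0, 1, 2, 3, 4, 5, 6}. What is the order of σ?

4

The disjoint cycles have lengths 4, 2, 1.
The order of σ is the least common multiple of its cycle lengths: lcm(4, 2) = 4.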